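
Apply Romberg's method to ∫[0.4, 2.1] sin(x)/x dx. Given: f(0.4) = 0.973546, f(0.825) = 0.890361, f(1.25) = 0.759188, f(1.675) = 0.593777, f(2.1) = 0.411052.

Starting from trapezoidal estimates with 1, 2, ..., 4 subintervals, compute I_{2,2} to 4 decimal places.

1.2522

I_{0,0} (trapezoid, 1 panel, h=1.7000): 1.176908
I_{1,0} (trapezoid, 2 panels, h=0.8500): 1.233764
I_{2,0} (trapezoid, 4 panels, h=0.4250): 1.247641
I_{1,1} = 1.233764 + (1.233764 − 1.176908)/3 = 1.252716
I_{2,1} = 1.247641 + (1.247641 − 1.233764)/3 = 1.252267
I_{2,2} = 1.252267 + (1.252267 − 1.252716)/15 = 1.252237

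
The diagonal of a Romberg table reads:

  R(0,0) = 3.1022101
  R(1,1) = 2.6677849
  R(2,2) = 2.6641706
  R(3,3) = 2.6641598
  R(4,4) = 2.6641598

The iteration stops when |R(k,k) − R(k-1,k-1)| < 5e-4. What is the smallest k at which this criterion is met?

k = 3

|R(1,1) − R(0,0)| = 0.4344252 ≥ 5e-4
|R(2,2) − R(1,1)| = 0.0036143 ≥ 5e-4
|R(3,3) − R(2,2)| = 0.0000108 < 5e-4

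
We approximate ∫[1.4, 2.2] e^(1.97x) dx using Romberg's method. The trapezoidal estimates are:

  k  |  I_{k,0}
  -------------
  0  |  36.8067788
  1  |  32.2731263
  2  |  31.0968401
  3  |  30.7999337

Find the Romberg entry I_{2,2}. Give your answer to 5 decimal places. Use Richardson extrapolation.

30.70093

I_{1,1} = (4·32.2731263 − 36.8067788) / 3 = 30.7619088
I_{2,1} = (4·31.0968401 − 32.2731263) / 3 = 30.7047447
I_{2,2} = 30.7047447 + (30.7047447 − 30.7619088)/15 = 30.7009338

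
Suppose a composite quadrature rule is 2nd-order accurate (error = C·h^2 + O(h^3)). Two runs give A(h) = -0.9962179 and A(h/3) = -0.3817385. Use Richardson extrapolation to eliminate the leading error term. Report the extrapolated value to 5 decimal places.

-0.30493

The leading error scales as h^2; refining by a factor of 3 reduces it by 3^2 = 9.
Extrapolated value = (9·A(h/3) − A(h)) / (9 − 1)
= (9·(-0.3817385) − (-0.9962179)) / 8
= -2.4394286 / 8 = -0.3049286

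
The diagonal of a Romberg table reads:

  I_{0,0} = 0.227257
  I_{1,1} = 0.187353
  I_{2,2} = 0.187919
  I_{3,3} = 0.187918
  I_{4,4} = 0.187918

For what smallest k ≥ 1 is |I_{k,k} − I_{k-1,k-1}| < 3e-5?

k = 3

|I_{1,1} − I_{0,0}| = 0.039904 ≥ 3e-5
|I_{2,2} − I_{1,1}| = 0.000566 ≥ 3e-5
|I_{3,3} − I_{2,2}| = 0.000001 < 3e-5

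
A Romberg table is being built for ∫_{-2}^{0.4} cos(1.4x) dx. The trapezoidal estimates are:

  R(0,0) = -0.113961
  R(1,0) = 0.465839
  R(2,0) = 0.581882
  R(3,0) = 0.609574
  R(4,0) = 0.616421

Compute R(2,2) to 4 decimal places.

R(1,1) = 0.465839 + (0.465839 − (-0.113961))/3 = 0.659106
R(2,1) = 0.581882 + (0.581882 − 0.465839)/3 = 0.620563
R(2,2) = (16·0.620563 − 0.659106) / 15 = 0.617993
(Column j=1 coincides with Simpson's rule on the same nodes.)

0.6180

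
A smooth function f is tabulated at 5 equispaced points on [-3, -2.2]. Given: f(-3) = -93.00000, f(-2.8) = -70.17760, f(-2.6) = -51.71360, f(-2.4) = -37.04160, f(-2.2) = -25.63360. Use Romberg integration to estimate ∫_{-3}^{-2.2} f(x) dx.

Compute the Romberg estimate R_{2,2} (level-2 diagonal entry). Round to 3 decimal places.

R_{0,0} (trapezoid, 1 panel, h=0.8000): -47.45344
R_{1,0} (trapezoid, 2 panels, h=0.4000): -44.41216
R_{2,0} (trapezoid, 4 panels, h=0.2000): -43.64992
R_{1,1} = -44.41216 + (-44.41216 − (-47.45344))/3 = -43.39840
R_{2,1} = -43.64992 + (-43.64992 − (-44.41216))/3 = -43.39584
R_{2,2} = -43.39584 + (-43.39584 − (-43.39840))/15 = -43.39567

-43.396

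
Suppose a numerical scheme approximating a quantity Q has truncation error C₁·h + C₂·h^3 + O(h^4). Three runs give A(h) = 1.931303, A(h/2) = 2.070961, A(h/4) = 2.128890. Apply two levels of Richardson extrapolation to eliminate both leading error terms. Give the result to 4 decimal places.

First eliminate the h term (factor 2^1 = 2):
  B₁ = (2·2.070961 − 1.931303)/1 = 2.210619
  B₂ = (2·2.128890 − 2.070961)/1 = 2.186819
Then eliminate the h^3 term (factor 2^3 = 8):
  (8·2.186819 − 2.210619)/7 = 2.183419

2.1834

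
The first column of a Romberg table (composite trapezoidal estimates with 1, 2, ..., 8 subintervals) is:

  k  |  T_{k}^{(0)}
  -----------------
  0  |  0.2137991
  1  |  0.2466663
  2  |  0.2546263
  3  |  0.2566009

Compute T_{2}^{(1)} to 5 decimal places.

Richardson extrapolation on the trapezoidal column (denominator 4−1=3):
T_{2}^{(1)} = (4·0.2546263 − 0.2466663) / 3 = 0.2572796
(Column j=1 coincides with Simpson's rule on the same nodes.)

0.25728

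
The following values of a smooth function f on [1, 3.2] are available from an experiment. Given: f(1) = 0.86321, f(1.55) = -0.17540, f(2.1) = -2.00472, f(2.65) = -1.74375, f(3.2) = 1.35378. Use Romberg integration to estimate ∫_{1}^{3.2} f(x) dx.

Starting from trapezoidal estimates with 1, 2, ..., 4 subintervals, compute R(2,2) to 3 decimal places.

R(0,0) (trapezoid, 1 panel, h=2.2000): 2.43869
R(1,0) (trapezoid, 2 panels, h=1.1000): -0.98585
R(2,0) (trapezoid, 4 panels, h=0.5500): -1.54846
R(1,1) = -0.98585 + (-0.98585 − 2.43869)/3 = -2.12736
R(2,1) = -1.54846 + (-1.54846 − (-0.98585))/3 = -1.73600
R(2,2) = -1.73600 + (-1.73600 − (-2.12736))/15 = -1.70991

-1.710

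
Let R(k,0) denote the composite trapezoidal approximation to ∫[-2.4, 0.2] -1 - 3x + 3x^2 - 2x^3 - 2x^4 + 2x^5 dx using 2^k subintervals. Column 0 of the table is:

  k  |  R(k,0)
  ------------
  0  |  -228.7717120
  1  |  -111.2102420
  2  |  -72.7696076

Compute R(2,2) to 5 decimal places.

Richardson extrapolation on the trapezoidal column (denominator 4−1=3):
R(1,1) = -111.2102420 + (-111.2102420 − (-228.7717120))/3 = -72.0230853
R(2,1) = -72.7696076 + (-72.7696076 − (-111.2102420))/3 = -59.9560628
R(2,2) = (16·(-59.9560628) − (-72.0230853)) / 15 = -59.1515946

-59.15159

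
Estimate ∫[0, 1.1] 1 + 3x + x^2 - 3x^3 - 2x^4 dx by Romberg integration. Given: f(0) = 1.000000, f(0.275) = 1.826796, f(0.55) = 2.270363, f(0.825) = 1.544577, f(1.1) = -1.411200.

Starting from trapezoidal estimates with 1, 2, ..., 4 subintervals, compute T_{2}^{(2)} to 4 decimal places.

T_{0}^{(0)} (trapezoid, 1 panel, h=1.1000): -0.226160
T_{1}^{(0)} (trapezoid, 2 panels, h=0.5500): 1.135620
T_{2}^{(0)} (trapezoid, 4 panels, h=0.2750): 1.494937
T_{1}^{(1)} = 1.135620 + (1.135620 − (-0.226160))/3 = 1.589547
T_{2}^{(1)} = 1.494937 + (1.494937 − 1.135620)/3 = 1.614709
T_{2}^{(2)} = 1.614709 + (1.614709 − 1.589547)/15 = 1.616386

1.6164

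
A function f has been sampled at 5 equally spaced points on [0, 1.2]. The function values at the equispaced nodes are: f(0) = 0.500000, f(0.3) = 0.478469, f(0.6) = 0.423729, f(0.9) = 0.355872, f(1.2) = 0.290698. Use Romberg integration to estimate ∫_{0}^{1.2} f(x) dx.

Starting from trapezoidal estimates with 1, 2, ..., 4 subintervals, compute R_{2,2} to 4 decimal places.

0.4976

R_{0,0} (trapezoid, 1 panel, h=1.2000): 0.474419
R_{1,0} (trapezoid, 2 panels, h=0.6000): 0.491447
R_{2,0} (trapezoid, 4 panels, h=0.3000): 0.496026
R_{1,1} = 0.491447 + (0.491447 − 0.474419)/3 = 0.497123
R_{2,1} = 0.496026 + (0.496026 − 0.491447)/3 = 0.497552
R_{2,2} = 0.497552 + (0.497552 − 0.497123)/15 = 0.497581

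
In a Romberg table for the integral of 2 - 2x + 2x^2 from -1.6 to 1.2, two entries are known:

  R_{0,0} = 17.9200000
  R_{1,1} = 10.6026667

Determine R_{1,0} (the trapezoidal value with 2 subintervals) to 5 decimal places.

From R_{1,1} = (4·R_{1,0} − R_{0,0})/3, solve for R_{1,0}:
4·R_{1,0} = 3·10.6026667 + 17.9200000 = 49.7280001
R_{1,0} = 12.4320000

12.43200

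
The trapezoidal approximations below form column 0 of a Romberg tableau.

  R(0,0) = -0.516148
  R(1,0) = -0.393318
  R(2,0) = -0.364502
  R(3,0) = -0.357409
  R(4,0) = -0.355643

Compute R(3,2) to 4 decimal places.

R(2,1) = -0.364502 + (-0.364502 − (-0.393318))/3 = -0.354897
R(3,1) = -0.357409 + (-0.357409 − (-0.364502))/3 = -0.355045
R(3,2) = (16·(-0.355045) − (-0.354897)) / 15 = -0.355055
(Column j=1 coincides with Simpson's rule on the same nodes.)

-0.3551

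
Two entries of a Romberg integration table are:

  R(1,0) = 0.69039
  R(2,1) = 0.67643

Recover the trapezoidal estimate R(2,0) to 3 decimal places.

0.680

From R(2,1) = (4·R(2,0) − R(1,0))/3, solve for R(2,0):
4·R(2,0) = 3·0.67643 + 0.69039 = 2.71968
R(2,0) = 0.67992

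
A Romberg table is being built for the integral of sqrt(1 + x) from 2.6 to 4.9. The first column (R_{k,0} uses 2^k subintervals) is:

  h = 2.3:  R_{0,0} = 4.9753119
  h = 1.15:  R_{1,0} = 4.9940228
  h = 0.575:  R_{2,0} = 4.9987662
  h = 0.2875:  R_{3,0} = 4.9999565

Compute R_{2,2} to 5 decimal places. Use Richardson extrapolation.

5.00035

Richardson extrapolation on the trapezoidal column (denominator 4−1=3):
R_{1,1} = 4.9940228 + (4.9940228 − 4.9753119)/3 = 5.0002598
R_{2,1} = 4.9987662 + (4.9987662 − 4.9940228)/3 = 5.0003473
R_{2,2} = (16·5.0003473 − 5.0002598) / 15 = 5.0003531
(Column j=1 coincides with Simpson's rule on the same nodes.)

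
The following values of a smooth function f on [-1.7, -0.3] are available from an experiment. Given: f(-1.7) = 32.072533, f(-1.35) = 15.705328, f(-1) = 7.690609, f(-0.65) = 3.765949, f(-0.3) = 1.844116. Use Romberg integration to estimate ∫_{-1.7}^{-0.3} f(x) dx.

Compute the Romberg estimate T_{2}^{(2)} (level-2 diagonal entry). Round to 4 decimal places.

T_{0}^{(0)} (trapezoid, 1 panel, h=1.4000): 23.741654
T_{1}^{(0)} (trapezoid, 2 panels, h=0.7000): 17.254253
T_{2}^{(0)} (trapezoid, 4 panels, h=0.3500): 15.442074
T_{1}^{(1)} = 17.254253 + (17.254253 − 23.741654)/3 = 15.091786
T_{2}^{(1)} = 15.442074 + (15.442074 − 17.254253)/3 = 14.838014
T_{2}^{(2)} = 14.838014 + (14.838014 − 15.091786)/15 = 14.821096

14.8211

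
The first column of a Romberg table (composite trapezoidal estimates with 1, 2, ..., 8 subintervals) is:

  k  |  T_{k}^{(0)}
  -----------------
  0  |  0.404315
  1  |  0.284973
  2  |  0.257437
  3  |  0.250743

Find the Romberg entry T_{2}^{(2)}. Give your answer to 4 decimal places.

0.2485

T_{1}^{(1)} = (4·0.284973 − 0.404315) / 3 = 0.245192
T_{2}^{(1)} = (4·0.257437 − 0.284973) / 3 = 0.248258
T_{2}^{(2)} = (16·0.248258 − 0.245192) / 15 = 0.248462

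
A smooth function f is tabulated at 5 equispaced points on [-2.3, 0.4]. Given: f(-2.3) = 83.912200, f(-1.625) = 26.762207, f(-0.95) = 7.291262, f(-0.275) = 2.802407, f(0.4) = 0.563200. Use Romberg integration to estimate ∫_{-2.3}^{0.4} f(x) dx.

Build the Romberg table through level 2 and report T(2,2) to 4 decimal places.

T(0,0) (trapezoid, 1 panel, h=2.7000): 114.041790
T(1,0) (trapezoid, 2 panels, h=1.3500): 66.864099
T(2,0) (trapezoid, 4 panels, h=0.6750): 53.388164
T(1,1) = 66.864099 + (66.864099 − 114.041790)/3 = 51.138202
T(2,1) = 53.388164 + (53.388164 − 66.864099)/3 = 48.896186
T(2,2) = 48.896186 + (48.896186 − 51.138202)/15 = 48.746718

48.7467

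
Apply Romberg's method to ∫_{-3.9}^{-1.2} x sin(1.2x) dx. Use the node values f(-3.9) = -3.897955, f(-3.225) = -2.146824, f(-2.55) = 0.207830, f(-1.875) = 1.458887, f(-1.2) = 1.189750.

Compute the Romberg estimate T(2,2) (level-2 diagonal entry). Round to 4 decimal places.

-1.1543

T(0,0) (trapezoid, 1 panel, h=2.7000): -3.656077
T(1,0) (trapezoid, 2 panels, h=1.3500): -1.547468
T(2,0) (trapezoid, 4 panels, h=0.6750): -1.238091
T(1,1) = -1.547468 + (-1.547468 − (-3.656077))/3 = -0.844598
T(2,1) = -1.238091 + (-1.238091 − (-1.547468))/3 = -1.134965
T(2,2) = -1.134965 + (-1.134965 − (-0.844598))/15 = -1.154323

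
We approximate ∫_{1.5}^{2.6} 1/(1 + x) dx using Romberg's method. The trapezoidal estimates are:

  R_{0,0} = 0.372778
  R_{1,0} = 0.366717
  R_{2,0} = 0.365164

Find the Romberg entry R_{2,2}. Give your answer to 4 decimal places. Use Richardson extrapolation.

0.3646

Richardson extrapolation on the trapezoidal column (denominator 4−1=3):
R_{1,1} = 0.366717 + (0.366717 − 0.372778)/3 = 0.364697
R_{2,1} = 0.365164 + (0.365164 − 0.366717)/3 = 0.364646
R_{2,2} = (16·0.364646 − 0.364697) / 15 = 0.364643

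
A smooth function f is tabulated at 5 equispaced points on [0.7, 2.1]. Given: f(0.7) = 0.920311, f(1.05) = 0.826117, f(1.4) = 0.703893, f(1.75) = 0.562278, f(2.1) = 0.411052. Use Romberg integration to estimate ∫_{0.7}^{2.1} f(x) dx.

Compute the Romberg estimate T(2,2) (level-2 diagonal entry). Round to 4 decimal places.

0.9675

T(0,0) (trapezoid, 1 panel, h=1.4000): 0.931954
T(1,0) (trapezoid, 2 panels, h=0.7000): 0.958702
T(2,0) (trapezoid, 4 panels, h=0.3500): 0.965289
T(1,1) = 0.958702 + (0.958702 − 0.931954)/3 = 0.967618
T(2,1) = 0.965289 + (0.965289 − 0.958702)/3 = 0.967485
T(2,2) = 0.967485 + (0.967485 − 0.967618)/15 = 0.967476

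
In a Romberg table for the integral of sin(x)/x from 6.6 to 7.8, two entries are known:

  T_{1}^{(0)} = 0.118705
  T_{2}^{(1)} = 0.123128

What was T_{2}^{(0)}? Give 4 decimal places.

0.1220

From T_{2}^{(1)} = (4·T_{2}^{(0)} − T_{1}^{(0)})/3, solve for T_{2}^{(0)}:
4·T_{2}^{(0)} = 3·0.123128 + 0.118705 = 0.488089
T_{2}^{(0)} = 0.122022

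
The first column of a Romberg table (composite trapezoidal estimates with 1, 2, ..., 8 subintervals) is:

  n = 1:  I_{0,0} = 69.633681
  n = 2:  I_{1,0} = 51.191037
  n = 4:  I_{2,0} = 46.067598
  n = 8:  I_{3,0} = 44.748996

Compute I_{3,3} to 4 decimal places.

I_{1,1} = 51.191037 + (51.191037 − 69.633681)/3 = 45.043489
I_{2,1} = 46.067598 + (46.067598 − 51.191037)/3 = 44.359785
I_{3,1} = (4·44.748996 − 46.067598) / 3 = 44.309462
I_{2,2} = 44.359785 + (44.359785 − 45.043489)/15 = 44.314205
I_{3,2} = 44.309462 + (44.309462 − 44.359785)/15 = 44.306107
I_{3,3} = (64·44.306107 − 44.314205) / 63 = 44.305978

44.3060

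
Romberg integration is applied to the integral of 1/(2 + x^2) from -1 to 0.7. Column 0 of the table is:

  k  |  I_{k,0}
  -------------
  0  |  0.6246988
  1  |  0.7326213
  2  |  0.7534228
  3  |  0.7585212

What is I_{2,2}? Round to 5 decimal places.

I_{1,1} = 0.7326213 + (0.7326213 − 0.6246988)/3 = 0.7685955
I_{2,1} = (4·0.7534228 − 0.7326213) / 3 = 0.7603566
I_{2,2} = (16·0.7603566 − 0.7685955) / 15 = 0.7598073

0.75981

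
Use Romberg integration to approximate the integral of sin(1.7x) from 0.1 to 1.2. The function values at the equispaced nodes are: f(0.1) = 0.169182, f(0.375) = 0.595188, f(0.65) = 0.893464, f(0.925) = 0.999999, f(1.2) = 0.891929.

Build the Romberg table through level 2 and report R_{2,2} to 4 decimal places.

R_{0,0} (trapezoid, 1 panel, h=1.1000): 0.583611
R_{1,0} (trapezoid, 2 panels, h=0.5500): 0.783211
R_{2,0} (trapezoid, 4 panels, h=0.2750): 0.830282
R_{1,1} = 0.783211 + (0.783211 − 0.583611)/3 = 0.849744
R_{2,1} = 0.830282 + (0.830282 − 0.783211)/3 = 0.845972
R_{2,2} = 0.845972 + (0.845972 − 0.849744)/15 = 0.845721

0.8457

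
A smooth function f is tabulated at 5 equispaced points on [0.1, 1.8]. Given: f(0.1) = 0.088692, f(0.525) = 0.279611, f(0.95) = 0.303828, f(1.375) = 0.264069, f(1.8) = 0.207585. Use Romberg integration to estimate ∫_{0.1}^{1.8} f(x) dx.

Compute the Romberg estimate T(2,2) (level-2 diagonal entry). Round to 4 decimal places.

T(0,0) (trapezoid, 1 panel, h=1.7000): 0.251835
T(1,0) (trapezoid, 2 panels, h=0.8500): 0.384172
T(2,0) (trapezoid, 4 panels, h=0.4250): 0.423150
T(1,1) = 0.384172 + (0.384172 − 0.251835)/3 = 0.428284
T(2,1) = 0.423150 + (0.423150 − 0.384172)/3 = 0.436143
T(2,2) = 0.436143 + (0.436143 − 0.428284)/15 = 0.436667

0.4367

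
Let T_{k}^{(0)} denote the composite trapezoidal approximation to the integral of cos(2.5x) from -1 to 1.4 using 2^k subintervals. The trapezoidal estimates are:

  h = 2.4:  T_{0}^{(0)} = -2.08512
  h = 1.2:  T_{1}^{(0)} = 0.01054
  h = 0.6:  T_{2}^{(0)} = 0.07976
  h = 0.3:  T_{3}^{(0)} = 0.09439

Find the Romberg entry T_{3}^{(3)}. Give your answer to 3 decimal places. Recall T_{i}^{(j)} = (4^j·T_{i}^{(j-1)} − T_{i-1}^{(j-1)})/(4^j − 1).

0.100

Richardson extrapolation on the trapezoidal column (denominator 4−1=3):
T_{1}^{(1)} = (4·0.01054 − (-2.08512)) / 3 = 0.70909
T_{2}^{(1)} = 0.07976 + (0.07976 − 0.01054)/3 = 0.10283
T_{3}^{(1)} = (4·0.09439 − 0.07976) / 3 = 0.09927
T_{2}^{(2)} = 0.10283 + (0.10283 − 0.70909)/15 = 0.06241
T_{3}^{(2)} = (16·0.09927 − 0.10283) / 15 = 0.09903
T_{3}^{(3)} = 0.09903 + (0.09903 − 0.06241)/63 = 0.09961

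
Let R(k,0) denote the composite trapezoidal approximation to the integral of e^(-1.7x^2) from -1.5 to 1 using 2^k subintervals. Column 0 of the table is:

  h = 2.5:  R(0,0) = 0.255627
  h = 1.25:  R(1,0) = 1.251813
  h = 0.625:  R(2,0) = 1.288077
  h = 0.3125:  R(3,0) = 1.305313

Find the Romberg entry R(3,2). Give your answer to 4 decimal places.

R(2,1) = 1.288077 + (1.288077 − 1.251813)/3 = 1.300165
R(3,1) = 1.305313 + (1.305313 − 1.288077)/3 = 1.311058
R(3,2) = 1.311058 + (1.311058 − 1.300165)/15 = 1.311784

1.3118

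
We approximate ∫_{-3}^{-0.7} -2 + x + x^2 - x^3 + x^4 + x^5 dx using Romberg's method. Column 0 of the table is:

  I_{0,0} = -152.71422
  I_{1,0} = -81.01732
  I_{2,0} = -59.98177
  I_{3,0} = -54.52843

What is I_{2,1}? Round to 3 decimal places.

-52.970

I_{2,1} = (4·(-59.98177) − (-81.01732)) / 3 = -52.96992
(Column j=1 coincides with Simpson's rule on the same nodes.)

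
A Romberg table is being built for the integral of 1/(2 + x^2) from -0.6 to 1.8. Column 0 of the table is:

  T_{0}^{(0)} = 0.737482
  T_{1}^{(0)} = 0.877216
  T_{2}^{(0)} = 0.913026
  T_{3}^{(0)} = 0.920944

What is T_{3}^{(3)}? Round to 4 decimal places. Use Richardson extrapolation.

Richardson extrapolation on the trapezoidal column (denominator 4−1=3):
T_{1}^{(1)} = 0.877216 + (0.877216 − 0.737482)/3 = 0.923794
T_{2}^{(1)} = 0.913026 + (0.913026 − 0.877216)/3 = 0.924963
T_{3}^{(1)} = 0.920944 + (0.920944 − 0.913026)/3 = 0.923583
T_{2}^{(2)} = 0.924963 + (0.924963 − 0.923794)/15 = 0.925041
T_{3}^{(2)} = 0.923583 + (0.923583 − 0.924963)/15 = 0.923491
T_{3}^{(3)} = (64·0.923491 − 0.925041) / 63 = 0.923466

0.9235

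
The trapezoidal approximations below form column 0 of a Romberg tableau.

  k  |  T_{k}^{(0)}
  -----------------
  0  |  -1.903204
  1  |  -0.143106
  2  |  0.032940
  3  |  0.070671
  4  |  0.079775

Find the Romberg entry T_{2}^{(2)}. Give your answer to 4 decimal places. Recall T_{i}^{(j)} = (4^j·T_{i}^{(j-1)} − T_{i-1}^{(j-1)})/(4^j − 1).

0.0682

T_{1}^{(1)} = (4·(-0.143106) − (-1.903204)) / 3 = 0.443593
T_{2}^{(1)} = 0.032940 + (0.032940 − (-0.143106))/3 = 0.091622
T_{2}^{(2)} = (16·0.091622 − 0.443593) / 15 = 0.068157
(Column j=1 coincides with Simpson's rule on the same nodes.)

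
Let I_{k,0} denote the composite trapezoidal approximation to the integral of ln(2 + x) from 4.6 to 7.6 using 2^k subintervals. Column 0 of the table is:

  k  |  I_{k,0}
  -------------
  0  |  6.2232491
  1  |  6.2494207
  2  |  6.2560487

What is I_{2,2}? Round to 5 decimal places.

6.25827

Richardson extrapolation on the trapezoidal column (denominator 4−1=3):
I_{1,1} = (4·6.2494207 − 6.2232491) / 3 = 6.2581446
I_{2,1} = (4·6.2560487 − 6.2494207) / 3 = 6.2582580
I_{2,2} = 6.2582580 + (6.2582580 − 6.2581446)/15 = 6.2582656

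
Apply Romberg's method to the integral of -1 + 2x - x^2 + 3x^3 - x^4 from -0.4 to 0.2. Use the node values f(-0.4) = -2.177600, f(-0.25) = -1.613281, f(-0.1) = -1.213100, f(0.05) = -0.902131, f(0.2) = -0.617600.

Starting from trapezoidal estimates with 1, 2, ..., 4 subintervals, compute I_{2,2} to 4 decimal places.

I_{0,0} (trapezoid, 1 panel, h=0.6000): -0.838560
I_{1,0} (trapezoid, 2 panels, h=0.3000): -0.783210
I_{2,0} (trapezoid, 4 panels, h=0.1500): -0.768917
I_{1,1} = -0.783210 + (-0.783210 − (-0.838560))/3 = -0.764760
I_{2,1} = -0.768917 + (-0.768917 − (-0.783210))/3 = -0.764153
I_{2,2} = -0.764153 + (-0.764153 − (-0.764760))/15 = -0.764113

-0.7641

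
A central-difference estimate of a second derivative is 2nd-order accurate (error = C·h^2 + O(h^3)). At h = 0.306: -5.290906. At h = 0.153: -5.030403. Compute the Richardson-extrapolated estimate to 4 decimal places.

-4.9436

Extrapolated value = (4·A(h/2) − A(h)) / (4 − 1)
= (4·(-5.030403) − (-5.290906)) / 3
= -14.830706 / 3 = -4.943569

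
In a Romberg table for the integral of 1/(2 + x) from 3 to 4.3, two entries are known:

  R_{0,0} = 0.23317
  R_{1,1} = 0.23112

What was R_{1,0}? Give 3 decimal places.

0.232

From R_{1,1} = (4·R_{1,0} − R_{0,0})/3, solve for R_{1,0}:
4·R_{1,0} = 3·0.23112 + 0.23317 = 0.92653
R_{1,0} = 0.23163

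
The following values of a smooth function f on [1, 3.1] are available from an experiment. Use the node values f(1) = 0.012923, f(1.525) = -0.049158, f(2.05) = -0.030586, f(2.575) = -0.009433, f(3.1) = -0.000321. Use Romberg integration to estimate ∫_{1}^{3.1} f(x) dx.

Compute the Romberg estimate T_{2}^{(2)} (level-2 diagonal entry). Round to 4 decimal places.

-0.0503

T_{0}^{(0)} (trapezoid, 1 panel, h=2.1000): 0.013232
T_{1}^{(0)} (trapezoid, 2 panels, h=1.0500): -0.025499
T_{2}^{(0)} (trapezoid, 4 panels, h=0.5250): -0.043510
T_{1}^{(1)} = -0.025499 + (-0.025499 − 0.013232)/3 = -0.038409
T_{2}^{(1)} = -0.043510 + (-0.043510 − (-0.025499))/3 = -0.049514
T_{2}^{(2)} = -0.049514 + (-0.049514 − (-0.038409))/15 = -0.050254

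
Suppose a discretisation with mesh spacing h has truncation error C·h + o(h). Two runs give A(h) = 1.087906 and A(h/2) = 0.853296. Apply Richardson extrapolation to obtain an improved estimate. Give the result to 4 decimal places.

The leading error scales as h; refining by a factor of 2 reduces it by 2^1 = 2.
Extrapolated value = (2·A(h/2) − A(h)) / (2 − 1)
= (2·0.853296 − 1.087906) / 1
= 0.618686 / 1 = 0.618686

0.6187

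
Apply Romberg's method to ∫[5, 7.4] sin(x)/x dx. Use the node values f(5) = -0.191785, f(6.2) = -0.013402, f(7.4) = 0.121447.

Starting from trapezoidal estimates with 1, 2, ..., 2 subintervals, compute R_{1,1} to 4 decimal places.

R_{0,0} (trapezoid, 1 panel, h=2.4000): -0.084406
R_{1,0} (trapezoid, 2 panels, h=1.2000): -0.058285
R_{1,1} = -0.058285 + (-0.058285 − (-0.084406))/3 = -0.049578

-0.0496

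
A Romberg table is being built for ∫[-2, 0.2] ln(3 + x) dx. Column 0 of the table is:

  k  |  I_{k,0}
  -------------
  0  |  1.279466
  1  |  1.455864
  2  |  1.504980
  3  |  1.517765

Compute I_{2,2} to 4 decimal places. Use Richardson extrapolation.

Richardson extrapolation on the trapezoidal column (denominator 4−1=3):
I_{1,1} = 1.455864 + (1.455864 − 1.279466)/3 = 1.514663
I_{2,1} = 1.504980 + (1.504980 − 1.455864)/3 = 1.521352
I_{2,2} = (16·1.521352 − 1.514663) / 15 = 1.521798

1.5218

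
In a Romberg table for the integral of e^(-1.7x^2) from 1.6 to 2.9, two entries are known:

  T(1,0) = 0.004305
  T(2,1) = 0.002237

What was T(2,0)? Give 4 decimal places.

From T(2,1) = (4·T(2,0) − T(1,0))/3, solve for T(2,0):
4·T(2,0) = 3·0.002237 + 0.004305 = 0.011016
T(2,0) = 0.002754

0.0028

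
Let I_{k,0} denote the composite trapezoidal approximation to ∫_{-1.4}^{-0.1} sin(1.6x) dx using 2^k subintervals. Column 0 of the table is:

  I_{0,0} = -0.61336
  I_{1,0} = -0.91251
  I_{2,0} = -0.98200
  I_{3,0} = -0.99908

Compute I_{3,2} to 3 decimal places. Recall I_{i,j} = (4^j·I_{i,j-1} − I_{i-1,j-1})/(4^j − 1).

-1.005

I_{2,1} = -0.98200 + (-0.98200 − (-0.91251))/3 = -1.00516
I_{3,1} = (4·(-0.99908) − (-0.98200)) / 3 = -1.00477
I_{3,2} = -1.00477 + (-1.00477 − (-1.00516))/15 = -1.00474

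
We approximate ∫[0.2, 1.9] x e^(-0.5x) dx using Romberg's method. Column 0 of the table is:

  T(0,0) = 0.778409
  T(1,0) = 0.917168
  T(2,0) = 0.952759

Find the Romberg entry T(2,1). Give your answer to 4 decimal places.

0.9646

T(2,1) = (4·0.952759 − 0.917168) / 3 = 0.964623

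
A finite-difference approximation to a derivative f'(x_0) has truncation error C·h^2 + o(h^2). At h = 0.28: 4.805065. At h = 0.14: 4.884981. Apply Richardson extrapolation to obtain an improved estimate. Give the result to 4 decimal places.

4.9116

The leading error scales as h^2; refining by a factor of 2 reduces it by 2^2 = 4.
Extrapolated value = (4·A(h/2) − A(h)) / (4 − 1)
= (4·4.884981 − 4.805065) / 3
= 14.734859 / 3 = 4.911620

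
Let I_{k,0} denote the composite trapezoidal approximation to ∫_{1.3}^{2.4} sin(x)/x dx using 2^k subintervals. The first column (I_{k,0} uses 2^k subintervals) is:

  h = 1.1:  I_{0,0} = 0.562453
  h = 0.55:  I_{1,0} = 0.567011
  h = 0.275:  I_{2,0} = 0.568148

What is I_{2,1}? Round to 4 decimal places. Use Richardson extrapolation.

Richardson extrapolation on the trapezoidal column (denominator 4−1=3):
I_{2,1} = (4·0.568148 − 0.567011) / 3 = 0.568527

0.5685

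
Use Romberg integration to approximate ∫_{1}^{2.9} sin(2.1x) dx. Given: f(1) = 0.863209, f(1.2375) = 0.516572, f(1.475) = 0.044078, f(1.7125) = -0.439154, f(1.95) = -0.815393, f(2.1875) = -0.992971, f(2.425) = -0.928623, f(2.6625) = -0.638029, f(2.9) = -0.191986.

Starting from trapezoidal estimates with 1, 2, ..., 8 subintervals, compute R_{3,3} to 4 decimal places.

-0.7078

R_{0,0} (trapezoid, 1 panel, h=1.9000): 0.637662
R_{1,0} (trapezoid, 2 panels, h=0.9500): -0.455792
R_{2,0} (trapezoid, 4 panels, h=0.4750): -0.648055
R_{3,0} (trapezoid, 8 panels, h=0.2375): -0.693003
R_{1,1} = -0.455792 + (-0.455792 − 0.637662)/3 = -0.820277
R_{2,1} = -0.648055 + (-0.648055 − (-0.455792))/3 = -0.712143
R_{3,1} = -0.693003 + (-0.693003 − (-0.648055))/3 = -0.707986
R_{2,2} = -0.712143 + (-0.712143 − (-0.820277))/15 = -0.704934
R_{3,2} = -0.707986 + (-0.707986 − (-0.712143))/15 = -0.707709
R_{3,3} = -0.707709 + (-0.707709 − (-0.704934))/63 = -0.707753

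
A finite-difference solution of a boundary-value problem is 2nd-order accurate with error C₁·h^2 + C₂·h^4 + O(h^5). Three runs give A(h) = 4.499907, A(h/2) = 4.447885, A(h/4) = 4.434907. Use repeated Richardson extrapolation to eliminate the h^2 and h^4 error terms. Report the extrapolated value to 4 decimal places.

First eliminate the h^2 term (factor 2^2 = 4):
  B₁ = (4·4.447885 − 4.499907)/3 = 4.430544
  B₂ = (4·4.434907 − 4.447885)/3 = 4.430581
Then eliminate the h^4 term (factor 2^4 = 16):
  (16·4.430581 − 4.430544)/15 = 4.430583

4.4306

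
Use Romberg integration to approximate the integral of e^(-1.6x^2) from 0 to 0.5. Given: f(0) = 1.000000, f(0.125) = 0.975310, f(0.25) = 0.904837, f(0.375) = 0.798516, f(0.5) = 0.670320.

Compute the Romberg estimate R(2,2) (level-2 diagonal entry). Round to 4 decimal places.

R(0,0) (trapezoid, 1 panel, h=0.5000): 0.417580
R(1,0) (trapezoid, 2 panels, h=0.2500): 0.434999
R(2,0) (trapezoid, 4 panels, h=0.1250): 0.439228
R(1,1) = 0.434999 + (0.434999 − 0.417580)/3 = 0.440805
R(2,1) = 0.439228 + (0.439228 − 0.434999)/3 = 0.440638
R(2,2) = 0.440638 + (0.440638 − 0.440805)/15 = 0.440627

0.4406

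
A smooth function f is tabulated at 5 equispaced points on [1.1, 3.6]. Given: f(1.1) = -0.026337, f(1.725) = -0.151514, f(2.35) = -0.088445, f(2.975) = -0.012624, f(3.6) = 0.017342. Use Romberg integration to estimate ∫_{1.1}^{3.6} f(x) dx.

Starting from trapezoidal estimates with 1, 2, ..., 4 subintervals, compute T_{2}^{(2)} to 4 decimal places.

T_{0}^{(0)} (trapezoid, 1 panel, h=2.5000): -0.011244
T_{1}^{(0)} (trapezoid, 2 panels, h=1.2500): -0.116178
T_{2}^{(0)} (trapezoid, 4 panels, h=0.6250): -0.160675
T_{1}^{(1)} = -0.116178 + (-0.116178 − (-0.011244))/3 = -0.151156
T_{2}^{(1)} = -0.160675 + (-0.160675 − (-0.116178))/3 = -0.175507
T_{2}^{(2)} = -0.175507 + (-0.175507 − (-0.151156))/15 = -0.177130

-0.1771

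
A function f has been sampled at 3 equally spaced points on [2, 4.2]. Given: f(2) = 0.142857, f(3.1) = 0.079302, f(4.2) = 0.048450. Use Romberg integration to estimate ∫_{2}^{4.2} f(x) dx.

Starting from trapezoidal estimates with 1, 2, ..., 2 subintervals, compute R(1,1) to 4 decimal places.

0.1865

R(0,0) (trapezoid, 1 panel, h=2.2000): 0.210438
R(1,0) (trapezoid, 2 panels, h=1.1000): 0.192451
R(1,1) = 0.192451 + (0.192451 − 0.210438)/3 = 0.186455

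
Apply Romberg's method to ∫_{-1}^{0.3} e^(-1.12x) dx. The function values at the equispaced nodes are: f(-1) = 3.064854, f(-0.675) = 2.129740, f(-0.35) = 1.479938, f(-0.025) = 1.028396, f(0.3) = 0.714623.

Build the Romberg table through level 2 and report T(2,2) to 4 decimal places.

T(0,0) (trapezoid, 1 panel, h=1.3000): 2.456660
T(1,0) (trapezoid, 2 panels, h=0.6500): 2.190290
T(2,0) (trapezoid, 4 panels, h=0.3250): 2.121539
T(1,1) = 2.190290 + (2.190290 − 2.456660)/3 = 2.101500
T(2,1) = 2.121539 + (2.121539 − 2.190290)/3 = 2.098622
T(2,2) = 2.098622 + (2.098622 − 2.101500)/15 = 2.098430

2.0984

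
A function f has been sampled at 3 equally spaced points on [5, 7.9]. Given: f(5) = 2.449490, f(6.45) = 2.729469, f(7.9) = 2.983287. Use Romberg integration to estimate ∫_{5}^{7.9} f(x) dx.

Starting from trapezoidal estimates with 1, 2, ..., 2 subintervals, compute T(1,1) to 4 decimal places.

T(0,0) (trapezoid, 1 panel, h=2.9000): 7.877527
T(1,0) (trapezoid, 2 panels, h=1.4500): 7.896493
T(1,1) = 7.896493 + (7.896493 − 7.877527)/3 = 7.902815

7.9028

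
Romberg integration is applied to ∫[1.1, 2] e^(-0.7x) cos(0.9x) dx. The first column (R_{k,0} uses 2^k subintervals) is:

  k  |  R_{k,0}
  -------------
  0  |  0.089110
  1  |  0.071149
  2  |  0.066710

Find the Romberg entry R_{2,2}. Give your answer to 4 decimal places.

Richardson extrapolation on the trapezoidal column (denominator 4−1=3):
R_{1,1} = (4·0.071149 − 0.089110) / 3 = 0.065162
R_{2,1} = 0.066710 + (0.066710 − 0.071149)/3 = 0.065230
R_{2,2} = 0.065230 + (0.065230 − 0.065162)/15 = 0.065235

0.0652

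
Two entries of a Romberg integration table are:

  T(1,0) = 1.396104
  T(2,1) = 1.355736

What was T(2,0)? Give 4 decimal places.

From T(2,1) = (4·T(2,0) − T(1,0))/3, solve for T(2,0):
4·T(2,0) = 3·1.355736 + 1.396104 = 5.463312
T(2,0) = 1.365828

1.3658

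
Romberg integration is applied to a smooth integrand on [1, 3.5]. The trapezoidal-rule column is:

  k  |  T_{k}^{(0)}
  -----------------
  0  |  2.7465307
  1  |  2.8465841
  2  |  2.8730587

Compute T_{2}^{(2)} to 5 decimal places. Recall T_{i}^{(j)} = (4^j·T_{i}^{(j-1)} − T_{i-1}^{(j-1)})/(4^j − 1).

2.88201

Richardson extrapolation on the trapezoidal column (denominator 4−1=3):
T_{1}^{(1)} = (4·2.8465841 − 2.7465307) / 3 = 2.8799352
T_{2}^{(1)} = (4·2.8730587 − 2.8465841) / 3 = 2.8818836
T_{2}^{(2)} = (16·2.8818836 − 2.8799352) / 15 = 2.8820135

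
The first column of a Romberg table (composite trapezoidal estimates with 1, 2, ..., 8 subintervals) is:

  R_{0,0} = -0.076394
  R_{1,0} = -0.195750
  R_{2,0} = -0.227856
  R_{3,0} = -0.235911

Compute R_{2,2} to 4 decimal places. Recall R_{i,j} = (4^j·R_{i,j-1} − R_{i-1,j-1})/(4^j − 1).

-0.2388

Richardson extrapolation on the trapezoidal column (denominator 4−1=3):
R_{1,1} = (4·(-0.195750) − (-0.076394)) / 3 = -0.235535
R_{2,1} = (4·(-0.227856) − (-0.195750)) / 3 = -0.238558
R_{2,2} = (16·(-0.238558) − (-0.235535)) / 15 = -0.238760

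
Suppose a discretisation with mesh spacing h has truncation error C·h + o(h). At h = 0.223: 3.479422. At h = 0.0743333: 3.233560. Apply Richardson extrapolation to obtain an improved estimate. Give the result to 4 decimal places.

Extrapolated value = (3·A(h/3) − A(h)) / (3 − 1)
= (3·3.233560 − 3.479422) / 2
= 6.221258 / 2 = 3.110629

3.1106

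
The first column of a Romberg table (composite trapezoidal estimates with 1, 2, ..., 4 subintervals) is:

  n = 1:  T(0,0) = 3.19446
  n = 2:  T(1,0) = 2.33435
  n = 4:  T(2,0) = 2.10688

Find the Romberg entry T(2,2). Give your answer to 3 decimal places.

T(1,1) = 2.33435 + (2.33435 − 3.19446)/3 = 2.04765
T(2,1) = 2.10688 + (2.10688 − 2.33435)/3 = 2.03106
T(2,2) = (16·2.03106 − 2.04765) / 15 = 2.02995

2.030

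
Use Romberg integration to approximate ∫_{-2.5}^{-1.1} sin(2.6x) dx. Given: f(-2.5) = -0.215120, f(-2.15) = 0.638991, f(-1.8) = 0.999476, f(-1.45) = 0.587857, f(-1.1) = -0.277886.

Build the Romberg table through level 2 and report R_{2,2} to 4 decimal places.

R_{0,0} (trapezoid, 1 panel, h=1.4000): -0.345104
R_{1,0} (trapezoid, 2 panels, h=0.7000): 0.527081
R_{2,0} (trapezoid, 4 panels, h=0.3500): 0.692937
R_{1,1} = 0.527081 + (0.527081 − (-0.345104))/3 = 0.817809
R_{2,1} = 0.692937 + (0.692937 − 0.527081)/3 = 0.748222
R_{2,2} = 0.748222 + (0.748222 − 0.817809)/15 = 0.743583

0.7436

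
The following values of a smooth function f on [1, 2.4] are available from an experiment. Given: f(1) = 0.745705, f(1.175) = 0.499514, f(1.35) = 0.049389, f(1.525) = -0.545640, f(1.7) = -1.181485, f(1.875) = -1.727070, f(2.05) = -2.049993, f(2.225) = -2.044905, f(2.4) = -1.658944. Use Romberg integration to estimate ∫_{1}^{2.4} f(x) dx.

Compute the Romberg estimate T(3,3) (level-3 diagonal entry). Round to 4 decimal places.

-1.3154

T(0,0) (trapezoid, 1 panel, h=1.4000): -0.639267
T(1,0) (trapezoid, 2 panels, h=0.7000): -1.146673
T(2,0) (trapezoid, 4 panels, h=0.3500): -1.273548
T(3,0) (trapezoid, 8 panels, h=0.1750): -1.304942
T(1,1) = -1.146673 + (-1.146673 − (-0.639267))/3 = -1.315808
T(2,1) = -1.273548 + (-1.273548 − (-1.146673))/3 = -1.315840
T(3,1) = -1.304942 + (-1.304942 − (-1.273548))/3 = -1.315407
T(2,2) = -1.315840 + (-1.315840 − (-1.315808))/15 = -1.315842
T(3,2) = -1.315407 + (-1.315407 − (-1.315840))/15 = -1.315378
T(3,3) = -1.315378 + (-1.315378 − (-1.315842))/63 = -1.315371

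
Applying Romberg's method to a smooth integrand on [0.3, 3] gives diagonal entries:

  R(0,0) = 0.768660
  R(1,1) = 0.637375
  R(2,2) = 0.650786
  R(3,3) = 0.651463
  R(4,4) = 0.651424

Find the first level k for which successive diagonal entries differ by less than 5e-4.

|R(1,1) − R(0,0)| = 0.131285 ≥ 5e-4
|R(2,2) − R(1,1)| = 0.013411 ≥ 5e-4
|R(3,3) − R(2,2)| = 0.000677 ≥ 5e-4
|R(4,4) − R(3,3)| = 0.000039 < 5e-4

k = 4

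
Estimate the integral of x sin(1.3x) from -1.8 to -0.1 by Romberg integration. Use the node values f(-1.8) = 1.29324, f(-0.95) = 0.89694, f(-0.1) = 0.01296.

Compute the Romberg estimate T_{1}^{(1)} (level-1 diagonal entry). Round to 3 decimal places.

1.387

T_{0}^{(0)} (trapezoid, 1 panel, h=1.7000): 1.11027
T_{1}^{(0)} (trapezoid, 2 panels, h=0.8500): 1.31753
T_{1}^{(1)} = 1.31753 + (1.31753 − 1.11027)/3 = 1.38662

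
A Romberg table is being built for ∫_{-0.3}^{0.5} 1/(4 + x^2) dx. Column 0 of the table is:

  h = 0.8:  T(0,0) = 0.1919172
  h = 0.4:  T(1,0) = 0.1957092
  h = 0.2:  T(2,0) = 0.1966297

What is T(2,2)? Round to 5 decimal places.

Richardson extrapolation on the trapezoidal column (denominator 4−1=3):
T(1,1) = (4·0.1957092 − 0.1919172) / 3 = 0.1969732
T(2,1) = (4·0.1966297 − 0.1957092) / 3 = 0.1969365
T(2,2) = 0.1969365 + (0.1969365 − 0.1969732)/15 = 0.1969341

0.19693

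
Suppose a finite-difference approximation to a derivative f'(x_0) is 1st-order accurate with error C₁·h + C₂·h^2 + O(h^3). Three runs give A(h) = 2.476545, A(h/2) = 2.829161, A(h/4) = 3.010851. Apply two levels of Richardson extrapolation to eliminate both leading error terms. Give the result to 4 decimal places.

First eliminate the h term (factor 2^1 = 2):
  B₁ = (2·2.829161 − 2.476545)/1 = 3.181777
  B₂ = (2·3.010851 − 2.829161)/1 = 3.192541
Then eliminate the h^2 term (factor 2^2 = 4):
  (4·3.192541 − 3.181777)/3 = 3.196129

3.1961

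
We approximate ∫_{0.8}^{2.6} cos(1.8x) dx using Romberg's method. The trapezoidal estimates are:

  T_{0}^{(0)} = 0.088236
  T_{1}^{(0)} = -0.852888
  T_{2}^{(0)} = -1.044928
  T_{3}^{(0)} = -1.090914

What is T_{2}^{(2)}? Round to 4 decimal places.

-1.1051

Richardson extrapolation on the trapezoidal column (denominator 4−1=3):
T_{1}^{(1)} = (4·(-0.852888) − 0.088236) / 3 = -1.166596
T_{2}^{(1)} = -1.044928 + (-1.044928 − (-0.852888))/3 = -1.108941
T_{2}^{(2)} = -1.108941 + (-1.108941 − (-1.166596))/15 = -1.105097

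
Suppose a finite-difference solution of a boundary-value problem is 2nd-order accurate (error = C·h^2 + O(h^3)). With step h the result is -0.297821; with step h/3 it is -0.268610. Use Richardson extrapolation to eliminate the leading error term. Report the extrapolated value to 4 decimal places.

Extrapolated value = (9·A(h/3) − A(h)) / (9 − 1)
= (9·(-0.268610) − (-0.297821)) / 8
= -2.119669 / 8 = -0.264959

-0.2650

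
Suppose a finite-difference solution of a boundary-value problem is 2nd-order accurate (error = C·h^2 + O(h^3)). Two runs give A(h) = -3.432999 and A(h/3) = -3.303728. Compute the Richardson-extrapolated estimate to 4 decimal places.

Extrapolated value = (9·A(h/3) − A(h)) / (9 − 1)
= (9·(-3.303728) − (-3.432999)) / 8
= -26.300553 / 8 = -3.287569

-3.2876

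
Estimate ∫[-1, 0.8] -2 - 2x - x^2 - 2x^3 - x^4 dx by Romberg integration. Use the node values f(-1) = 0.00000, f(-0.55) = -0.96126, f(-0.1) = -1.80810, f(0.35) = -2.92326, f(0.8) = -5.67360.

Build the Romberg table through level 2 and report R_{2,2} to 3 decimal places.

R_{0,0} (trapezoid, 1 panel, h=1.8000): -5.10624
R_{1,0} (trapezoid, 2 panels, h=0.9000): -4.18041
R_{2,0} (trapezoid, 4 panels, h=0.4500): -3.83824
R_{1,1} = -4.18041 + (-4.18041 − (-5.10624))/3 = -3.87180
R_{2,1} = -3.83824 + (-3.83824 − (-4.18041))/3 = -3.72418
R_{2,2} = -3.72418 + (-3.72418 − (-3.87180))/15 = -3.71434

-3.714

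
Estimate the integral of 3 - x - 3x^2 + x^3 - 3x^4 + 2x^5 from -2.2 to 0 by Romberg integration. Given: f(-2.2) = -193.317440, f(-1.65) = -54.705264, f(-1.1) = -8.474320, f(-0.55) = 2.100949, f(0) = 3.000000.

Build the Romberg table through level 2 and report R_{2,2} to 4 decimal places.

R_{0,0} (trapezoid, 1 panel, h=2.2000): -209.349184
R_{1,0} (trapezoid, 2 panels, h=1.1000): -113.996344
R_{2,0} (trapezoid, 4 panels, h=0.5500): -85.930545
R_{1,1} = -113.996344 + (-113.996344 − (-209.349184))/3 = -82.212064
R_{2,1} = -85.930545 + (-85.930545 − (-113.996344))/3 = -76.575279
R_{2,2} = -76.575279 + (-76.575279 − (-82.212064))/15 = -76.199493

-76.1995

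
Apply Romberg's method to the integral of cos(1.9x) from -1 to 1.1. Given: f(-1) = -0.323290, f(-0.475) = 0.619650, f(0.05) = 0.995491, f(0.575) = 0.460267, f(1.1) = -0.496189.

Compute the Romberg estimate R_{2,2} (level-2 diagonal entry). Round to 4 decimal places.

0.9512

R_{0,0} (trapezoid, 1 panel, h=2.1000): -0.860453
R_{1,0} (trapezoid, 2 panels, h=1.0500): 0.615039
R_{2,0} (trapezoid, 4 panels, h=0.5250): 0.874476
R_{1,1} = 0.615039 + (0.615039 − (-0.860453))/3 = 1.106870
R_{2,1} = 0.874476 + (0.874476 − 0.615039)/3 = 0.960955
R_{2,2} = 0.960955 + (0.960955 − 1.106870)/15 = 0.951227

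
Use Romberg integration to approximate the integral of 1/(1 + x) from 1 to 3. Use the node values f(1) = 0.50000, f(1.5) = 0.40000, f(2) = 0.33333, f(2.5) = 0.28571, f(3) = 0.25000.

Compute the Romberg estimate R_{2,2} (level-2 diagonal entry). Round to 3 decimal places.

R_{0,0} (trapezoid, 1 panel, h=2.0000): 0.75000
R_{1,0} (trapezoid, 2 panels, h=1.0000): 0.70833
R_{2,0} (trapezoid, 4 panels, h=0.5000): 0.69702
R_{1,1} = 0.70833 + (0.70833 − 0.75000)/3 = 0.69444
R_{2,1} = 0.69702 + (0.69702 − 0.70833)/3 = 0.69325
R_{2,2} = 0.69325 + (0.69325 − 0.69444)/15 = 0.69317

0.693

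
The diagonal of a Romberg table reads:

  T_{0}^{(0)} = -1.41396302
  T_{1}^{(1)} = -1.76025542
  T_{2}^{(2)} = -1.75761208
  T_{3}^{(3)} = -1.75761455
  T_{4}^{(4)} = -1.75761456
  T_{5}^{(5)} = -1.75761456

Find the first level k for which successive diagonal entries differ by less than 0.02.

k = 2

|T_{1}^{(1)} − T_{0}^{(0)}| = 0.34629240 ≥ 0.02
|T_{2}^{(2)} − T_{1}^{(1)}| = 0.00264334 < 0.02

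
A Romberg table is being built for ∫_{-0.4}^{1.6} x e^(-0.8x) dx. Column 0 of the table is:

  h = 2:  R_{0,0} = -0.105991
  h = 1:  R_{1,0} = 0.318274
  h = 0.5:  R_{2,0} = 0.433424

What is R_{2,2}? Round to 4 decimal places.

0.4726

Richardson extrapolation on the trapezoidal column (denominator 4−1=3):
R_{1,1} = (4·0.318274 − (-0.105991)) / 3 = 0.459696
R_{2,1} = 0.433424 + (0.433424 − 0.318274)/3 = 0.471807
R_{2,2} = 0.471807 + (0.471807 − 0.459696)/15 = 0.472614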